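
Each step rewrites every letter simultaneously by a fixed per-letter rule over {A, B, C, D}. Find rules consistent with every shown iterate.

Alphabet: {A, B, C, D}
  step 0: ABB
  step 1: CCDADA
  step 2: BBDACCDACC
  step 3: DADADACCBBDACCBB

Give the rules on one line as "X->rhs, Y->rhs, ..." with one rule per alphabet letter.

  step 2 ⇒ step 3: BBDACCDACC ⇒ DA·DA·DA·CC·B·B·DA·CC·B·B
    A ↦ CC
    B ↦ DA
    C ↦ B
    D ↦ DA

A->CC, B->DA, C->B, D->DA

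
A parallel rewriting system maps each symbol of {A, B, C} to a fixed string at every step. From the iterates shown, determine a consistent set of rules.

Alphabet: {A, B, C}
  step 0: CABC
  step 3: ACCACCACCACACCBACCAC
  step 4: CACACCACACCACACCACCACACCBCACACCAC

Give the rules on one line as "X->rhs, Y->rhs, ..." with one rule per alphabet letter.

A->C, B->CB, C->AC

  step 3 ⇒ step 4: ACCACCACCACACCBACCAC ⇒ C·AC·AC·C·AC·AC·C·AC·AC·C·AC·C·AC·AC·CB·C·AC·AC·C·AC
    A ↦ C
    B ↦ CB
    C ↦ AC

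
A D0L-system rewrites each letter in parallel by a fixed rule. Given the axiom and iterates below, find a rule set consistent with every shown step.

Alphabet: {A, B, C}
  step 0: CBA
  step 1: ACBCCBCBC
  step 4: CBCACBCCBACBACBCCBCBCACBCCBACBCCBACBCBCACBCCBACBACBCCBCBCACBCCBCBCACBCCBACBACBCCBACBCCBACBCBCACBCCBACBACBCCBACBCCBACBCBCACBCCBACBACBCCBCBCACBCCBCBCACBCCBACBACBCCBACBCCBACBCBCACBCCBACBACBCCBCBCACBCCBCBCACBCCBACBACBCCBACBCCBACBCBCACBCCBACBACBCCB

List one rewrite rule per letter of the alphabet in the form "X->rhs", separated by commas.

A->CBC, B->CCB, C->ACB

  step 0 ⇒ step 1: CBA ⇒ ACB·CCB·CBC
    A ↦ CBC
    B ↦ CCB
    C ↦ ACB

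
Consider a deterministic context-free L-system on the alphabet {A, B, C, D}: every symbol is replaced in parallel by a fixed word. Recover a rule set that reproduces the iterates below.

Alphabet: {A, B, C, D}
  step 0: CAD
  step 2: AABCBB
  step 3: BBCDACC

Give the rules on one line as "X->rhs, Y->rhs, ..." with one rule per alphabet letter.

  step 2 ⇒ step 3: AABCBB ⇒ B·B·C·DA·C·C
    A ↦ B
    B ↦ C
    C ↦ DA
    D ↦ AA  (constrained at step 0)

A->B, B->C, C->DA, D->AA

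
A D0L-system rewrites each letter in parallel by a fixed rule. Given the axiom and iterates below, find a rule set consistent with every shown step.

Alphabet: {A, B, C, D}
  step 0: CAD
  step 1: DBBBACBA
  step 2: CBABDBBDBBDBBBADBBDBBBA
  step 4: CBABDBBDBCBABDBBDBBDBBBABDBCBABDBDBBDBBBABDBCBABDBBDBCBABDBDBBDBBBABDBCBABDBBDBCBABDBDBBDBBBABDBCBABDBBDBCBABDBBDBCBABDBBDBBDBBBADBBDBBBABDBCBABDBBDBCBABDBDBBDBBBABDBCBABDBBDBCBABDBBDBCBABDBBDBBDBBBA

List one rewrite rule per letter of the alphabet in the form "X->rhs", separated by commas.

  step 1 ⇒ step 2: DBBBACBA ⇒ CBA·BDB·BDB·BDB·BBA·DB·BDB·BBA
    A ↦ BBA
    B ↦ BDB
    C ↦ DB
    D ↦ CBA

A->BBA, B->BDB, C->DB, D->CBA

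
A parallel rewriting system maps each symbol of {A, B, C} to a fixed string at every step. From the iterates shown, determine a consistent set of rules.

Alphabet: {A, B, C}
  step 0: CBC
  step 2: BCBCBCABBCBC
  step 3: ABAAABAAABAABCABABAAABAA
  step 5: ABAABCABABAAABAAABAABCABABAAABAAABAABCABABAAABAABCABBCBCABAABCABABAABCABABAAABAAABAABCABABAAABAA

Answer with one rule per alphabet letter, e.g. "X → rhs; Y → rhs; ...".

A->BC, B->AB, C->AA

  step 2 ⇒ step 3: BCBCBCABBCBC ⇒ AB·AA·AB·AA·AB·AA·BC·AB·AB·AA·AB·AA
    A ↦ BC
    B ↦ AB
    C ↦ AA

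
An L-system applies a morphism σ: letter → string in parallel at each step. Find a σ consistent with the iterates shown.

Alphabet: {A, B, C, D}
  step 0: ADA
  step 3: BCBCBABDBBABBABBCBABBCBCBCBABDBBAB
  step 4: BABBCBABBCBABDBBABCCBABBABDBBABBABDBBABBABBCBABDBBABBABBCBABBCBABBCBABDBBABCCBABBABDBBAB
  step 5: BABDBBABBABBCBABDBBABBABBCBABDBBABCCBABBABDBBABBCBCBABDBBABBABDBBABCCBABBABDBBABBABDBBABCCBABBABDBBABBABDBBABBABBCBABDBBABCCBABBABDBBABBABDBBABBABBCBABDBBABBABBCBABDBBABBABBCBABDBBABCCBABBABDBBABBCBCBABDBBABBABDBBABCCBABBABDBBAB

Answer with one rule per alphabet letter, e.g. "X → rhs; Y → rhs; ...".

A->DB, B->BAB, C->BC, D->CC

  step 4 ⇒ step 5: BABBCBABBCBABDBBABCCBABBABDBBABBABDBBABBABBCBABDBBABBABBCBABBCBABBCBABDBBABCCBABBABDBBAB ⇒ BAB·DB·BAB·BAB·BC·BAB·DB·BAB·BAB·BC·BAB·DB·BAB·CC·BAB·BAB·DB·BAB·BC·BC·BAB·DB·BAB·BAB·DB·BAB·CC·BAB·BAB·DB·BAB·BAB·DB·BAB·CC·BAB·BAB·DB·BAB·BAB·DB·BAB·BAB·BC·BAB·DB·BAB·CC·BAB·BAB·DB·BAB·BAB·DB·BAB·BAB·BC·BAB·DB·BAB·BAB·BC·BAB·DB·BAB·BAB·BC·BAB·DB·BAB·CC·BAB·BAB·DB·BAB·BC·BC·BAB·DB·BAB·BAB·DB·BAB·CC·BAB·BAB·DB·BAB
    A ↦ DB
    B ↦ BAB
    C ↦ BC
    D ↦ CC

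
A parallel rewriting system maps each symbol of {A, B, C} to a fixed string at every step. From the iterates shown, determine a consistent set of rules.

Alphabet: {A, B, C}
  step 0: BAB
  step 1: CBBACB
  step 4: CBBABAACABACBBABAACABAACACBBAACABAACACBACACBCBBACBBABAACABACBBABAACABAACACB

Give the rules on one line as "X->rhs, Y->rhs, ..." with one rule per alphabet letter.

A->BA, B->CB, C->ACA

  step 0 ⇒ step 1: BAB ⇒ CB·BA·CB
    A ↦ BA
    B ↦ CB
    C ↦ ACA  (constrained at step 1)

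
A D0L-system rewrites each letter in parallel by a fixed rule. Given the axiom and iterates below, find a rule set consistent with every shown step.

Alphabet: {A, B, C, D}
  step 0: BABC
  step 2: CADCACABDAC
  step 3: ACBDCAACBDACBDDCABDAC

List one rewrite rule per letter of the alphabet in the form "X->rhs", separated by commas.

  step 2 ⇒ step 3: CADCACABDAC ⇒ AC·BD·CA·AC·BD·AC·BD·D·CA·BD·AC
    A ↦ BD
    B ↦ D
    C ↦ AC
    D ↦ CA

A->BD, B->D, C->AC, D->CA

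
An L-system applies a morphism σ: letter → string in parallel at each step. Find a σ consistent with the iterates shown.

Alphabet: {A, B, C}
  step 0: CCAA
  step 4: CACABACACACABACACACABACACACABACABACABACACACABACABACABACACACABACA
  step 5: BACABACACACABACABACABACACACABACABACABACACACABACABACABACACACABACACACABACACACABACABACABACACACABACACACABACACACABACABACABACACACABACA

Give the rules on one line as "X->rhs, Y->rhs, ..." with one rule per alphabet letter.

A->CA, B->CA, C->BA

  step 4 ⇒ step 5: CACABACACACABACACACABACACACABACABACABACACACABACABACABACACACABACA ⇒ BA·CA·BA·CA·CA·CA·BA·CA·BA·CA·BA·CA·CA·CA·BA·CA·BA·CA·BA·CA·CA·CA·BA·CA·BA·CA·BA·CA·CA·CA·BA·CA·CA·CA·BA·CA·CA·CA·BA·CA·BA·CA·BA·CA·CA·CA·BA·CA·CA·CA·BA·CA·CA·CA·BA·CA·BA·CA·BA·CA·CA·CA·BA·CA
    A ↦ CA
    B ↦ CA
    C ↦ BA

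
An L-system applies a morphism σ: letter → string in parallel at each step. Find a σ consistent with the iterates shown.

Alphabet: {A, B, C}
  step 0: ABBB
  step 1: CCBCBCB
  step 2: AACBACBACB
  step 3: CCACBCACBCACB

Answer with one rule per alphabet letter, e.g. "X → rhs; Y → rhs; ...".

  step 2 ⇒ step 3: AACBACBACB ⇒ C·C·A·CB·C·A·CB·C·A·CB
    A ↦ C
    B ↦ CB
    C ↦ A

A->C, B->CB, C->A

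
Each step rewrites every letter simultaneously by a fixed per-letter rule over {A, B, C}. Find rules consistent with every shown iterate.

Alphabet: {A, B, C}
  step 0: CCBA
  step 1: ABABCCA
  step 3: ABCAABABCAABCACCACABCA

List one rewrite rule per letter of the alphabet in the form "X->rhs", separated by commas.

  step 0 ⇒ step 1: CCBA ⇒ AB·AB·C·CA
    A ↦ CA
    B ↦ C
    C ↦ AB

A->CA, B->C, C->AB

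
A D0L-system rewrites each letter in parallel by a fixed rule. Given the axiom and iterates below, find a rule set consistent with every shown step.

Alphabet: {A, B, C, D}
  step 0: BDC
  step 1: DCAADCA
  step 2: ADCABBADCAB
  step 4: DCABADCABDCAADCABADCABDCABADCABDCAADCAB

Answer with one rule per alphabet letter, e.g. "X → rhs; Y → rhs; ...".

  step 1 ⇒ step 2: DCAADCA ⇒ ADC·A·B·B·ADC·A·B
    A ↦ B
    C ↦ A
    D ↦ ADC
  step 0 ⇒ step 1: BDC ⇒ DCA·ADC·A
    B ↦ DCA

A->B, B->DCA, C->A, D->ADC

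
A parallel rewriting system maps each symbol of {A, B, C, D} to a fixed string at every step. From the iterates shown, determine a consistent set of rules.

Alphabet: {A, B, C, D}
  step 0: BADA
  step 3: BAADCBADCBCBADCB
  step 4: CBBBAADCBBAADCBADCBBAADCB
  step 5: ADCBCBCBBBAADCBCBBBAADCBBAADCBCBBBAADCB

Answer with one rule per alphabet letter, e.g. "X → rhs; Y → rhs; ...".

A->B, B->CB, C->AD, D->A

  step 4 ⇒ step 5: CBBBAADCBBAADCBADCBBAADCB ⇒ AD·CB·CB·CB·B·B·A·AD·CB·CB·B·B·A·AD·CB·B·A·AD·CB·CB·B·B·A·AD·CB
    A ↦ B
    B ↦ CB
    C ↦ AD
    D ↦ A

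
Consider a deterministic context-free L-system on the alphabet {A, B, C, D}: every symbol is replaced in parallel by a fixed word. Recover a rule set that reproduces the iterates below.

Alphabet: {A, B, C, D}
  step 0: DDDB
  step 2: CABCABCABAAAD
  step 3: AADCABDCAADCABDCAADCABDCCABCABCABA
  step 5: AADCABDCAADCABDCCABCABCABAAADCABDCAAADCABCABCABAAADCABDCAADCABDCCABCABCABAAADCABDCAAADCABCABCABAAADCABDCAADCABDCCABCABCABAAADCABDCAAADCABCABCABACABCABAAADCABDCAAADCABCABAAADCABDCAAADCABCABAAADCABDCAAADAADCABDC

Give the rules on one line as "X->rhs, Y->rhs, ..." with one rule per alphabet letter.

  step 2 ⇒ step 3: CABCABCABAAAD ⇒ AAD·CAB·DC·AAD·CAB·DC·AAD·CAB·DC·CAB·CAB·CAB·A
    A ↦ CAB
    B ↦ DC
    C ↦ AAD
    D ↦ A

A->CAB, B->DC, C->AAD, D->A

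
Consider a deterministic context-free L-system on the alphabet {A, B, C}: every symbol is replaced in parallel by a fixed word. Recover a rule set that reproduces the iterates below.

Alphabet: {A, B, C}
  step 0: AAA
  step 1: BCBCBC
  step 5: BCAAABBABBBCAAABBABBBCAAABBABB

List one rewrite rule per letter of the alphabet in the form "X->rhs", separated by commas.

A->BC, B->A, C->BB

  step 0 ⇒ step 1: AAA ⇒ BC·BC·BC
    A ↦ BC
    B ↦ A  (constrained at step 1)
    C ↦ BB  (constrained at step 1)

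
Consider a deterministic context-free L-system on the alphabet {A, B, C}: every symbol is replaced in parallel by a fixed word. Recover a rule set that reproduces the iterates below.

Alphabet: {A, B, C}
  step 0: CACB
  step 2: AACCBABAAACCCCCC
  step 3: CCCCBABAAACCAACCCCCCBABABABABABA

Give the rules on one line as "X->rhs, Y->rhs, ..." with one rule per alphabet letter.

A->CC, B->AA, C->BA

  step 2 ⇒ step 3: AACCBABAAACCCCCC ⇒ CC·CC·BA·BA·AA·CC·AA·CC·CC·CC·BA·BA·BA·BA·BA·BA
    A ↦ CC
    B ↦ AA
    C ↦ BA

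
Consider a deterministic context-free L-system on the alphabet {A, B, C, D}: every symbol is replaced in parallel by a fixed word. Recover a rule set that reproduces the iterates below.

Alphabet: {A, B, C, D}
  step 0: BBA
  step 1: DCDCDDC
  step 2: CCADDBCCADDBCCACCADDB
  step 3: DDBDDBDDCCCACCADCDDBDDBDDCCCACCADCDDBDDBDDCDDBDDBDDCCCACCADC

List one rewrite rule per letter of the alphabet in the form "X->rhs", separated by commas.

  step 2 ⇒ step 3: CCADDBCCADDBCCACCADDB ⇒ DDB·DDB·DDC·CCA·CCA·DC·DDB·DDB·DDC·CCA·CCA·DC·DDB·DDB·DDC·DDB·DDB·DDC·CCA·CCA·DC
    A ↦ DDC
    B ↦ DC
    C ↦ DDB
    D ↦ CCA

A->DDC, B->DC, C->DDB, D->CCA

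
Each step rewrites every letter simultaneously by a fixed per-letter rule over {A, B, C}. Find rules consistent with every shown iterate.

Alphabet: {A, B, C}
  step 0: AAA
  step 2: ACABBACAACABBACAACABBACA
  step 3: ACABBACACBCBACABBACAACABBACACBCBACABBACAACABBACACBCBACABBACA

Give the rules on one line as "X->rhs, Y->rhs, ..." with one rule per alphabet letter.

A->ACA, B->CB, C->BB

  step 2 ⇒ step 3: ACABBACAACABBACAACABBACA ⇒ ACA·BB·ACA·CB·CB·ACA·BB·ACA·ACA·BB·ACA·CB·CB·ACA·BB·ACA·ACA·BB·ACA·CB·CB·ACA·BB·ACA
    A ↦ ACA
    B ↦ CB
    C ↦ BB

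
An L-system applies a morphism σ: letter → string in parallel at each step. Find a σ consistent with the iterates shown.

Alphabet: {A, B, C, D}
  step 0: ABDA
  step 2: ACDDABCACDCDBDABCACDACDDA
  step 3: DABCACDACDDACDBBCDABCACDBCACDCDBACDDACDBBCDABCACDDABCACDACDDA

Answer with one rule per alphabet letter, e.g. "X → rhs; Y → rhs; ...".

A->DA, B->CDB, C->BC, D->ACD

  step 2 ⇒ step 3: ACDDABCACDCDBDABCACDACDDA ⇒ DA·BC·ACD·ACD·DA·CDB·BC·DA·BC·ACD·BC·ACD·CDB·ACD·DA·CDB·BC·DA·BC·ACD·DA·BC·ACD·ACD·DA
    A ↦ DA
    B ↦ CDB
    C ↦ BC
    D ↦ ACD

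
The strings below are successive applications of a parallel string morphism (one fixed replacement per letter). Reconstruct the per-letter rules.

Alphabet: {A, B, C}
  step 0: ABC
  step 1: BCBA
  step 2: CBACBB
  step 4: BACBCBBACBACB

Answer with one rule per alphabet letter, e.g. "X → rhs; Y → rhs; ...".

  step 1 ⇒ step 2: BCBA ⇒ CB·A·CB·B
    A ↦ B
    B ↦ CB
    C ↦ A

A->B, B->CB, C->A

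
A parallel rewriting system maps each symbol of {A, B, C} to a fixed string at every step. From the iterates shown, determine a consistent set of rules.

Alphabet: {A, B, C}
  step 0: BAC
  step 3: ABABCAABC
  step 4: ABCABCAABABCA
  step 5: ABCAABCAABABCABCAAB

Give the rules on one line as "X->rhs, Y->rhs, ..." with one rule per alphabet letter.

  step 4 ⇒ step 5: ABCABCAABABCA ⇒ AB·C·A·AB·C·A·AB·AB·C·AB·C·A·AB
    A ↦ AB
    B ↦ C
    C ↦ A

A->AB, B->C, C->A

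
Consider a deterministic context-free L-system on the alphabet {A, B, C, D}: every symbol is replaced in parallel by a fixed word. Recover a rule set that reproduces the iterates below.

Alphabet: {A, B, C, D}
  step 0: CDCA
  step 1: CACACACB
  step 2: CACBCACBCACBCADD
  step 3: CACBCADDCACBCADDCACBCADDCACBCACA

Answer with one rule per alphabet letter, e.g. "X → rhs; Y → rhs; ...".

  step 2 ⇒ step 3: CACBCACBCACBCADD ⇒ CA·CB·CA·DD·CA·CB·CA·DD·CA·CB·CA·DD·CA·CB·CA·CA
    A ↦ CB
    B ↦ DD
    C ↦ CA
    D ↦ CA

A->CB, B->DD, C->CA, D->CA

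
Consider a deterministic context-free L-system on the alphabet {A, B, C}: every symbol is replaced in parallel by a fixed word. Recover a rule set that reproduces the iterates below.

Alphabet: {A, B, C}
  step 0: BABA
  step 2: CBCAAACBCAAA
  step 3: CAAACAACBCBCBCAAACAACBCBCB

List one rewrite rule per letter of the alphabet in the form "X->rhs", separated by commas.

A->CB, B->A, C->CAA

  step 2 ⇒ step 3: CBCAAACBCAAA ⇒ CAA·A·CAA·CB·CB·CB·CAA·A·CAA·CB·CB·CB
    A ↦ CB
    B ↦ A
    C ↦ CAA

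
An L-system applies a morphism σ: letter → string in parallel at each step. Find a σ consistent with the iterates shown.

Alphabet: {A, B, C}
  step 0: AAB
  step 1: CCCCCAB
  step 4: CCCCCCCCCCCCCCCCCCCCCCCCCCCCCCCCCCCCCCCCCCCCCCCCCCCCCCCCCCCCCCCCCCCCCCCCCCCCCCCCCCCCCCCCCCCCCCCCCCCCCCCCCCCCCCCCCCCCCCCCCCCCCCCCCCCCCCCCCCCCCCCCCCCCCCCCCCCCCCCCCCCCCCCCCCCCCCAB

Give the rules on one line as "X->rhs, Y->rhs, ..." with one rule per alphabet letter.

  step 0 ⇒ step 1: AAB ⇒ CC·CC·CAB
    A ↦ CC
    B ↦ CAB
    C ↦ CCC  (constrained at step 1)

A->CC, B->CAB, C->CCC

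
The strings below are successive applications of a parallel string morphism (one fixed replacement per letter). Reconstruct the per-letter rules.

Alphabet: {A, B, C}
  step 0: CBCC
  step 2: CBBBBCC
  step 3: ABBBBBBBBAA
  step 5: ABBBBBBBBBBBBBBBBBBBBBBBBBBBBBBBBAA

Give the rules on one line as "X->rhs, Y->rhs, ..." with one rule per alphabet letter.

A->C, B->BB, C->A

  step 2 ⇒ step 3: CBBBBCC ⇒ A·BB·BB·BB·BB·A·A
    B ↦ BB
    C ↦ A
    A ↦ C  (constrained at step 3)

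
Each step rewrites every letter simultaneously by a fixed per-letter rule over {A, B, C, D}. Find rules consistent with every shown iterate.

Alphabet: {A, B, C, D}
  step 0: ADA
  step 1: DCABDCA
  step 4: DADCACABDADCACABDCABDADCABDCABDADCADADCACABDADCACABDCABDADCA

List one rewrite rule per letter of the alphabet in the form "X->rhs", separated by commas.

  step 0 ⇒ step 1: ADA ⇒ DCA·B·DCA
    A ↦ DCA
    D ↦ B
    B ↦ CA  (constrained at step 1)
    C ↦ DA  (constrained at step 1)

A->DCA, B->CA, C->DA, D->B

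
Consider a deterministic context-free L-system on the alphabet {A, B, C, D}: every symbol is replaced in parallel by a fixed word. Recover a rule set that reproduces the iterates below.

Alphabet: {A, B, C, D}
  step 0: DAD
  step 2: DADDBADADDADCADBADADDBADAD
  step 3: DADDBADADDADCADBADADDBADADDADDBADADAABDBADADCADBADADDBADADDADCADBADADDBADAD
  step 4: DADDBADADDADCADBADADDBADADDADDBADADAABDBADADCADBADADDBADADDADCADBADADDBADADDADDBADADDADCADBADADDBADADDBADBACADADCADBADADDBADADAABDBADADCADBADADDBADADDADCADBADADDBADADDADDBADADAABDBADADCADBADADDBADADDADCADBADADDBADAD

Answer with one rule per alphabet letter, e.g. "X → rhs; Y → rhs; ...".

A->DBA, B->CA, C->AAB, D->DAD

  step 3 ⇒ step 4: DADDBADADDADCADBADADDBADADDADDBADADAABDBADADCADBADADDBADADDADCADBADADDBADAD ⇒ DAD·DBA·DAD·DAD·CA·DBA·DAD·DBA·DAD·DAD·DBA·DAD·AAB·DBA·DAD·CA·DBA·DAD·DBA·DAD·DAD·CA·DBA·DAD·DBA·DAD·DAD·DBA·DAD·DAD·CA·DBA·DAD·DBA·DAD·DBA·DBA·CA·DAD·CA·DBA·DAD·DBA·DAD·AAB·DBA·DAD·CA·DBA·DAD·DBA·DAD·DAD·CA·DBA·DAD·DBA·DAD·DAD·DBA·DAD·AAB·DBA·DAD·CA·DBA·DAD·DBA·DAD·DAD·CA·DBA·DAD·DBA·DAD
    A ↦ DBA
    B ↦ CA
    C ↦ AAB
    D ↦ DAD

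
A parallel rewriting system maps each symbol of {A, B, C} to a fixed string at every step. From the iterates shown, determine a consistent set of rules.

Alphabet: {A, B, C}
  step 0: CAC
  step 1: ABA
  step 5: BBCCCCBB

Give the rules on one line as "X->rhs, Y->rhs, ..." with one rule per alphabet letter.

  step 0 ⇒ step 1: CAC ⇒ A·B·A
    A ↦ B
    C ↦ A
    B ↦ CC  (constrained at step 1)

A->B, B->CC, C->A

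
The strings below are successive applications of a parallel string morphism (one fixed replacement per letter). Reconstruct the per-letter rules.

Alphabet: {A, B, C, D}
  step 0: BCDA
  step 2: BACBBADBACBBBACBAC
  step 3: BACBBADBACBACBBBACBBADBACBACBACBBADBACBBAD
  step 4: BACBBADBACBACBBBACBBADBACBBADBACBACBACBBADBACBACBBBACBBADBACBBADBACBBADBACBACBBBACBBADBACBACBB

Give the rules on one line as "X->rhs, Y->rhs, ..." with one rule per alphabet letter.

A->B, B->BAC, C->BAD, D->B

  step 3 ⇒ step 4: BACBBADBACBACBBBACBBADBACBACBACBBADBACBBAD ⇒ BAC·B·BAD·BAC·BAC·B·B·BAC·B·BAD·BAC·B·BAD·BAC·BAC·BAC·B·BAD·BAC·BAC·B·B·BAC·B·BAD·BAC·B·BAD·BAC·B·BAD·BAC·BAC·B·B·BAC·B·BAD·BAC·BAC·B·B
    A ↦ B
    B ↦ BAC
    C ↦ BAD
    D ↦ B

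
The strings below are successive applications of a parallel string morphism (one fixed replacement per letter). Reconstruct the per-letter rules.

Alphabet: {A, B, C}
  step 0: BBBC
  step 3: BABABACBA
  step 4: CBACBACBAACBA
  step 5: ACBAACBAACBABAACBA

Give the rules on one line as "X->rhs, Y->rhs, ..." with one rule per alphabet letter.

A->BA, B->C, C->A

  step 4 ⇒ step 5: CBACBACBAACBA ⇒ A·C·BA·A·C·BA·A·C·BA·BA·A·C·BA
    A ↦ BA
    B ↦ C
    C ↦ A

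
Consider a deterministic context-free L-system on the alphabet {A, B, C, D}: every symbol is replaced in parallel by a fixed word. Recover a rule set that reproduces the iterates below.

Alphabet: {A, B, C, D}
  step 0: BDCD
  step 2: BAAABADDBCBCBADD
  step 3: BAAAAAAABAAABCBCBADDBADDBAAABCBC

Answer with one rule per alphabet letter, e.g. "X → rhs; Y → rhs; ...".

A->AA, B->BA, C->DD, D->BC

  step 2 ⇒ step 3: BAAABADDBCBCBADD ⇒ BA·AA·AA·AA·BA·AA·BC·BC·BA·DD·BA·DD·BA·AA·BC·BC
    A ↦ AA
    B ↦ BA
    C ↦ DD
    D ↦ BC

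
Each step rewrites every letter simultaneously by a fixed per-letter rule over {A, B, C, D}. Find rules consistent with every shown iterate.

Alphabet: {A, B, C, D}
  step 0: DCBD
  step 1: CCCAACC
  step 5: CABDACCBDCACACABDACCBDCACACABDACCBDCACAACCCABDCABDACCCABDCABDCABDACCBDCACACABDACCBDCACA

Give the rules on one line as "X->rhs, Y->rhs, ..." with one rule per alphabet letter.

A->BD, B->A, C->CA, D->CC

  step 0 ⇒ step 1: DCBD ⇒ CC·CA·A·CC
    B ↦ A
    C ↦ CA
    D ↦ CC
    A ↦ BD  (constrained at step 1)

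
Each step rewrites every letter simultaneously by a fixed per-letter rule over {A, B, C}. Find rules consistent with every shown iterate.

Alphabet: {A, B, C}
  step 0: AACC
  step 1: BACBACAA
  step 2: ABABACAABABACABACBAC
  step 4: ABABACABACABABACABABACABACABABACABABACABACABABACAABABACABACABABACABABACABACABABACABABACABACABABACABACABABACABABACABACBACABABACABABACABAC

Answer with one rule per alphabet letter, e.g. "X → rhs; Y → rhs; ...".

  step 1 ⇒ step 2: BACBACAA ⇒ ABA·BAC·A·ABA·BAC·A·BAC·BAC
    A ↦ BAC
    B ↦ ABA
    C ↦ A

A->BAC, B->ABA, C->A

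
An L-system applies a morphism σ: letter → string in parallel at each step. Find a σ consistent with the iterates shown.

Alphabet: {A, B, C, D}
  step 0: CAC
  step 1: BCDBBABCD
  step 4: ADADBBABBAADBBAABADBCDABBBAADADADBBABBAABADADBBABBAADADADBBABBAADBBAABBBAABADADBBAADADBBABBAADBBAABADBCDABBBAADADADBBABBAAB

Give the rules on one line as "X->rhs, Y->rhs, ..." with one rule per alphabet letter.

A->BBA, B->AD, C->BCD, D->AB

  step 0 ⇒ step 1: CAC ⇒ BCD·BBA·BCD
    A ↦ BBA
    C ↦ BCD
    B ↦ AD  (constrained at step 1)
    D ↦ AB  (constrained at step 1)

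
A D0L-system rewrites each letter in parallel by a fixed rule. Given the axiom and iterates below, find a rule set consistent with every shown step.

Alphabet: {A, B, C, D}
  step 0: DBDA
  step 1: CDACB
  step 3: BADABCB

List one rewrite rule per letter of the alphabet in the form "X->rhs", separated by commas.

A->B, B->DA, C->A, D->C

  step 0 ⇒ step 1: DBDA ⇒ C·DA·C·B
    A ↦ B
    B ↦ DA
    D ↦ C
    C ↦ A  (constrained at step 1)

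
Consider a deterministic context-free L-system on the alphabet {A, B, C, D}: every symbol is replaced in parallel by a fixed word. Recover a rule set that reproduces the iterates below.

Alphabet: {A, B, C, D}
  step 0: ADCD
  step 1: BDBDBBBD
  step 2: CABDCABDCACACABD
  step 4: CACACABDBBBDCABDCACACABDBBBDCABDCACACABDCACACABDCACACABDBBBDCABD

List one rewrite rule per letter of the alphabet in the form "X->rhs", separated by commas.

A->BD, B->CA, C->BB, D->BD

  step 1 ⇒ step 2: BDBDBBBD ⇒ CA·BD·CA·BD·CA·CA·CA·BD
    B ↦ CA
    D ↦ BD
  step 0 ⇒ step 1: ADCD ⇒ BD·BD·BB·BD
    A ↦ BD
  step 0 ⇒ step 1: ADCD ⇒ BD·BD·BB·BD
    C ↦ BB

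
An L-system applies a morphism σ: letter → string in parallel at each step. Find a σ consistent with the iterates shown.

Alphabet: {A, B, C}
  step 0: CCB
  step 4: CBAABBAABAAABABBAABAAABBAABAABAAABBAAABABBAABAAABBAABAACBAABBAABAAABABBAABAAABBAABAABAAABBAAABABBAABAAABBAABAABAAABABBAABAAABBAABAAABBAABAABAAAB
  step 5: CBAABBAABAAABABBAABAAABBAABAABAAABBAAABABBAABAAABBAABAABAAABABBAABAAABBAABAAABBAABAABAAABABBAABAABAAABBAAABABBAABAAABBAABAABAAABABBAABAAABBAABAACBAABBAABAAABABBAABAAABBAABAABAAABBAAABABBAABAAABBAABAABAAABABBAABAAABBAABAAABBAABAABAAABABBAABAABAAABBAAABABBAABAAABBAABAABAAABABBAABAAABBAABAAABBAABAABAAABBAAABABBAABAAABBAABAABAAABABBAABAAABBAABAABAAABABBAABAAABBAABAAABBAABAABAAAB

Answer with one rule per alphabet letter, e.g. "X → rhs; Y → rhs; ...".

A->BAA, B->AB, C->CBA

  step 4 ⇒ step 5: CBAABBAABAAABABBAABAAABBAABAABAAABBAAABABBAABAAABBAABAACBAABBAABAAABABBAABAAABBAABAABAAABBAAABABBAABAAABBAABAABAAABABBAABAAABBAABAAABBAABAABAAAB ⇒ CBA·AB·BAA·BAA·AB·AB·BAA·BAA·AB·BAA·BAA·BAA·AB·BAA·AB·AB·BAA·BAA·AB·BAA·BAA·BAA·AB·AB·BAA·BAA·AB·BAA·BAA·AB·BAA·BAA·BAA·AB·AB·BAA·BAA·BAA·AB·BAA·AB·AB·BAA·BAA·AB·BAA·BAA·BAA·AB·AB·BAA·BAA·AB·BAA·BAA·CBA·AB·BAA·BAA·AB·AB·BAA·BAA·AB·BAA·BAA·BAA·AB·BAA·AB·AB·BAA·BAA·AB·BAA·BAA·BAA·AB·AB·BAA·BAA·AB·BAA·BAA·AB·BAA·BAA·BAA·AB·AB·BAA·BAA·BAA·AB·BAA·AB·AB·BAA·BAA·AB·BAA·BAA·BAA·AB·AB·BAA·BAA·AB·BAA·BAA·AB·BAA·BAA·BAA·AB·BAA·AB·AB·BAA·BAA·AB·BAA·BAA·BAA·AB·AB·BAA·BAA·AB·BAA·BAA·BAA·AB·AB·BAA·BAA·AB·BAA·BAA·AB·BAA·BAA·BAA·AB
    A ↦ BAA
    B ↦ AB
    C ↦ CBA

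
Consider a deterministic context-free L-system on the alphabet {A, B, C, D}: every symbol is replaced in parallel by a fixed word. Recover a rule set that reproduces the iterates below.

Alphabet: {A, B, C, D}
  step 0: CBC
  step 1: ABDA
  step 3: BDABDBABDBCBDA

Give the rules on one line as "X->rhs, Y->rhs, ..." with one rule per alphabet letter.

A->BC, B->BD, C->A, D->BA

  step 0 ⇒ step 1: CBC ⇒ A·BD·A
    B ↦ BD
    C ↦ A
    A ↦ BC  (constrained at step 1)
    D ↦ BA  (constrained at step 1)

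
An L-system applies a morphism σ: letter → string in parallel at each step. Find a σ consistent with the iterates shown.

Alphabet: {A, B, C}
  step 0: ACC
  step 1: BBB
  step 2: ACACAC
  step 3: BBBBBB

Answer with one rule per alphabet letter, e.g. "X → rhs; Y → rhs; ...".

  step 2 ⇒ step 3: ACACAC ⇒ B·B·B·B·B·B
    A ↦ B
    C ↦ B
  step 1 ⇒ step 2: BBB ⇒ AC·AC·AC
    B ↦ AC

A->B, B->AC, C->B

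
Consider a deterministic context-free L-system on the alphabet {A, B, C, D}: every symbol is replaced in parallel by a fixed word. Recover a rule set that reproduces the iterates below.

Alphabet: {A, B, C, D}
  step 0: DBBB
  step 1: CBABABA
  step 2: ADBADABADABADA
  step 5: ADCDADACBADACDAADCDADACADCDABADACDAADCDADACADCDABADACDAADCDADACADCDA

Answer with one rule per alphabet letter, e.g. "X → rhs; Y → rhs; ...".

  step 1 ⇒ step 2: CBABABA ⇒ AD·BA·DA·BA·DA·BA·DA
    A ↦ DA
    B ↦ BA
    C ↦ AD
  step 0 ⇒ step 1: DBBB ⇒ C·BA·BA·BA
    D ↦ C

A->DA, B->BA, C->AD, D->C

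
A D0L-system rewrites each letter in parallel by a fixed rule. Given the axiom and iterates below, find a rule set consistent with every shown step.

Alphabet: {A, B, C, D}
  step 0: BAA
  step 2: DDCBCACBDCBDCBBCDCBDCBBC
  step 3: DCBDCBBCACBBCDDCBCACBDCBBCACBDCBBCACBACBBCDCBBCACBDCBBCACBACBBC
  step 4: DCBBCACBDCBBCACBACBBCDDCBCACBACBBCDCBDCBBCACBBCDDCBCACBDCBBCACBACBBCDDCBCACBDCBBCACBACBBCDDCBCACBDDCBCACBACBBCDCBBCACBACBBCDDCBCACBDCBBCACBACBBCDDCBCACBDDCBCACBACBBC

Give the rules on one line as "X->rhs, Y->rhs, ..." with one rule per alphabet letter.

  step 3 ⇒ step 4: DCBDCBBCACBBCDDCBCACBDCBBCACBDCBBCACBACBBCDCBBCACBDCBBCACBACBBC ⇒ DCB·BC·ACB·DCB·BC·ACB·ACB·BC·DDC·BC·ACB·ACB·BC·DCB·DCB·BC·ACB·BC·DDC·BC·ACB·DCB·BC·ACB·ACB·BC·DDC·BC·ACB·DCB·BC·ACB·ACB·BC·DDC·BC·ACB·DDC·BC·ACB·ACB·BC·DCB·BC·ACB·ACB·BC·DDC·BC·ACB·DCB·BC·ACB·ACB·BC·DDC·BC·ACB·DDC·BC·ACB·ACB·BC
    A ↦ DDC
    B ↦ ACB
    C ↦ BC
    D ↦ DCB

A->DDC, B->ACB, C->BC, D->DCB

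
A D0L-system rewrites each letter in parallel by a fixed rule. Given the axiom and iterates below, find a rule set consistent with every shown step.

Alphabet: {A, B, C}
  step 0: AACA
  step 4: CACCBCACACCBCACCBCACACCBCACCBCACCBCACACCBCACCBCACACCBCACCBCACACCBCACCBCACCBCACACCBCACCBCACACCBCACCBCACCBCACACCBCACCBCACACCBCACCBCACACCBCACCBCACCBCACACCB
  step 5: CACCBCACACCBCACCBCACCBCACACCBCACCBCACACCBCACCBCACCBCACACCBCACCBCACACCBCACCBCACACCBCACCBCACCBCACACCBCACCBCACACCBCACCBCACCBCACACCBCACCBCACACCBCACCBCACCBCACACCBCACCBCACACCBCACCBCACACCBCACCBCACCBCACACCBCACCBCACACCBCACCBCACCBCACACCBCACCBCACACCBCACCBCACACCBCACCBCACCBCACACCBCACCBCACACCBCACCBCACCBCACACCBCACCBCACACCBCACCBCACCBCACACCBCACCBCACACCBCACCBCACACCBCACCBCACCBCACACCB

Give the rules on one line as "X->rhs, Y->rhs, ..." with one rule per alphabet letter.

  step 4 ⇒ step 5: CACCBCACACCBCACCBCACACCBCACCBCACCBCACACCBCACCBCACACCBCACCBCACACCBCACCBCACCBCACACCBCACCBCACACCBCACCBCACCBCACACCBCACCBCACACCBCACCBCACACCBCACCBCACCBCACACCB ⇒ CA·CCB·CA·CA·CCB·CA·CCB·CA·CCB·CA·CA·CCB·CA·CCB·CA·CA·CCB·CA·CCB·CA·CCB·CA·CA·CCB·CA·CCB·CA·CA·CCB·CA·CCB·CA·CA·CCB·CA·CCB·CA·CCB·CA·CA·CCB·CA·CCB·CA·CA·CCB·CA·CCB·CA·CCB·CA·CA·CCB·CA·CCB·CA·CA·CCB·CA·CCB·CA·CCB·CA·CA·CCB·CA·CCB·CA·CA·CCB·CA·CCB·CA·CA·CCB·CA·CCB·CA·CCB·CA·CA·CCB·CA·CCB·CA·CA·CCB·CA·CCB·CA·CCB·CA·CA·CCB·CA·CCB·CA·CA·CCB·CA·CCB·CA·CA·CCB·CA·CCB·CA·CCB·CA·CA·CCB·CA·CCB·CA·CA·CCB·CA·CCB·CA·CCB·CA·CA·CCB·CA·CCB·CA·CA·CCB·CA·CCB·CA·CCB·CA·CA·CCB·CA·CCB·CA·CA·CCB·CA·CCB·CA·CA·CCB·CA·CCB·CA·CCB·CA·CA·CCB
    A ↦ CCB
    B ↦ CCB
    C ↦ CA

A->CCB, B->CCB, C->CA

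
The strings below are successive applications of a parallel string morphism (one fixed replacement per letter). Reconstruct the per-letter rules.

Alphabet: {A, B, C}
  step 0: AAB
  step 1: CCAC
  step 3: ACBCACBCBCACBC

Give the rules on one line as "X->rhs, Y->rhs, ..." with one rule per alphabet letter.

A->C, B->AC, C->BC

  step 0 ⇒ step 1: AAB ⇒ C·C·AC
    A ↦ C
    B ↦ AC
    C ↦ BC  (constrained at step 1)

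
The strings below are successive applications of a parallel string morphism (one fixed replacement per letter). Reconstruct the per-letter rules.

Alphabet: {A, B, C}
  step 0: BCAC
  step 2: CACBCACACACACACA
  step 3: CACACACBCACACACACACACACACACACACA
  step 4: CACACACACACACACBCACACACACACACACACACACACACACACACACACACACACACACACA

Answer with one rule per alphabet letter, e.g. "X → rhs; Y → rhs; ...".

A->CA, B->CB, C->CA

  step 3 ⇒ step 4: CACACACBCACACACACACACACACACACACA ⇒ CA·CA·CA·CA·CA·CA·CA·CB·CA·CA·CA·CA·CA·CA·CA·CA·CA·CA·CA·CA·CA·CA·CA·CA·CA·CA·CA·CA·CA·CA·CA·CA
    A ↦ CA
    B ↦ CB
    C ↦ CA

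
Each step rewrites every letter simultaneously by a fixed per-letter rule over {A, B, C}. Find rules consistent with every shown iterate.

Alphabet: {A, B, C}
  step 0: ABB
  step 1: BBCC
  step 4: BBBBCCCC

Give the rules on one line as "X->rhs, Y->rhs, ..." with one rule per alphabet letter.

  step 0 ⇒ step 1: ABB ⇒ BB·C·C
    A ↦ BB
    B ↦ C
    C ↦ A  (constrained at step 1)

A->BB, B->C, C->A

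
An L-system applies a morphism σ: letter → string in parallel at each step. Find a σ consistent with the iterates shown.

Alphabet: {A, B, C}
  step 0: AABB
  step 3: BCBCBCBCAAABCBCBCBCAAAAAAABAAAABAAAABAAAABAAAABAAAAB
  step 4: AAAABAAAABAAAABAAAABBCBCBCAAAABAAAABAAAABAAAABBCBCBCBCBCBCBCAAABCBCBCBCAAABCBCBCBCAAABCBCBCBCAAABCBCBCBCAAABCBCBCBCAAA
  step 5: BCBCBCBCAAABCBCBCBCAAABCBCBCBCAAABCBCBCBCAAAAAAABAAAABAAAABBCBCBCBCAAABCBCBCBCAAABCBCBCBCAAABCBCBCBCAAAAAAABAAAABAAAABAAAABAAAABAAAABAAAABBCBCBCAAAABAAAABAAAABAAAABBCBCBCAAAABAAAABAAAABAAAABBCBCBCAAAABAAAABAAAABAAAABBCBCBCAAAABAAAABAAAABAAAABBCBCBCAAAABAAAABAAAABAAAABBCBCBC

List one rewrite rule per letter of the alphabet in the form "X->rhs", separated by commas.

A->BC, B->AAA, C->AB

  step 4 ⇒ step 5: AAAABAAAABAAAABAAAABBCBCBCAAAABAAAABAAAABAAAABBCBCBCBCBCBCBCAAABCBCBCBCAAABCBCBCBCAAABCBCBCBCAAABCBCBCBCAAABCBCBCBCAAA ⇒ BC·BC·BC·BC·AAA·BC·BC·BC·BC·AAA·BC·BC·BC·BC·AAA·BC·BC·BC·BC·AAA·AAA·AB·AAA·AB·AAA·AB·BC·BC·BC·BC·AAA·BC·BC·BC·BC·AAA·BC·BC·BC·BC·AAA·BC·BC·BC·BC·AAA·AAA·AB·AAA·AB·AAA·AB·AAA·AB·AAA·AB·AAA·AB·AAA·AB·BC·BC·BC·AAA·AB·AAA·AB·AAA·AB·AAA·AB·BC·BC·BC·AAA·AB·AAA·AB·AAA·AB·AAA·AB·BC·BC·BC·AAA·AB·AAA·AB·AAA·AB·AAA·AB·BC·BC·BC·AAA·AB·AAA·AB·AAA·AB·AAA·AB·BC·BC·BC·AAA·AB·AAA·AB·AAA·AB·AAA·AB·BC·BC·BC
    A ↦ BC
    B ↦ AAA
    C ↦ AB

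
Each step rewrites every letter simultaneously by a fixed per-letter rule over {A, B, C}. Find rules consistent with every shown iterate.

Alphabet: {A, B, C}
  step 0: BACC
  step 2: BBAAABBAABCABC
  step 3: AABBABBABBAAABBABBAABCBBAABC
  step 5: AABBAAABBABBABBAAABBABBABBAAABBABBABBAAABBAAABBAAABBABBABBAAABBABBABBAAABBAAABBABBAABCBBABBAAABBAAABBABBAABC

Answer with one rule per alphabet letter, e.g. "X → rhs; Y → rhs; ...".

  step 2 ⇒ step 3: BBAAABBAABCABC ⇒ A·A·BBA·BBA·BBA·A·A·BBA·BBA·A·BC·BBA·A·BC
    A ↦ BBA
    B ↦ A
    C ↦ BC

A->BBA, B->A, C->BC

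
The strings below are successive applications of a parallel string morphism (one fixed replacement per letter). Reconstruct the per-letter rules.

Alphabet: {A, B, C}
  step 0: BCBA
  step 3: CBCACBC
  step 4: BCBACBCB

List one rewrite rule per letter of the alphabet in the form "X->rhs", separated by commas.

A->AC, B->C, C->B

  step 3 ⇒ step 4: CBCACBC ⇒ B·C·B·AC·B·C·B
    A ↦ AC
    B ↦ C
    C ↦ B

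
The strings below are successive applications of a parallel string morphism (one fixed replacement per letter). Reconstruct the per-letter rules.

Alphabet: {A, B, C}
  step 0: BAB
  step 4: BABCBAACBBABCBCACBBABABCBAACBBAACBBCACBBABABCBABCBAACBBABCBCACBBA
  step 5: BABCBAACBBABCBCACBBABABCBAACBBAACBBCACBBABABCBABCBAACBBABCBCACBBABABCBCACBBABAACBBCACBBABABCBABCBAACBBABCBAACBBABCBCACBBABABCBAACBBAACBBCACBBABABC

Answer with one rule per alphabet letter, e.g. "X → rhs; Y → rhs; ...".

A->BC, B->BA, C->ACB

  step 4 ⇒ step 5: BABCBAACBBABCBCACBBABABCBAACBBAACBBCACBBABABCBABCBAACBBABCBCACBBA ⇒ BA·BC·BA·ACB·BA·BC·BC·ACB·BA·BA·BC·BA·ACB·BA·ACB·BC·ACB·BA·BA·BC·BA·BC·BA·ACB·BA·BC·BC·ACB·BA·BA·BC·BC·ACB·BA·BA·ACB·BC·ACB·BA·BA·BC·BA·BC·BA·ACB·BA·BC·BA·ACB·BA·BC·BC·ACB·BA·BA·BC·BA·ACB·BA·ACB·BC·ACB·BA·BA·BC
    A ↦ BC
    B ↦ BA
    C ↦ ACB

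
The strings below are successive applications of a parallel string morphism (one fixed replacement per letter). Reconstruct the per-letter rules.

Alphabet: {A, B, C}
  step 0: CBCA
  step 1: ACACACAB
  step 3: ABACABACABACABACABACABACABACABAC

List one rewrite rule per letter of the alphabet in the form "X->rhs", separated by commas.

A->AB, B->AC, C->AC

  step 0 ⇒ step 1: CBCA ⇒ AC·AC·AC·AB
    A ↦ AB
    B ↦ AC
    C ↦ AC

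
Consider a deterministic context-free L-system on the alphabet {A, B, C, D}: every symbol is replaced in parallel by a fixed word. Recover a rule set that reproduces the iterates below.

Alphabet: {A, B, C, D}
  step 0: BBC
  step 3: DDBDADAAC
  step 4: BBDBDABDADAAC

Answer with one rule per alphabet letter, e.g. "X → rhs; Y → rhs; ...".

A->DA, B->D, C->AC, D->B

  step 3 ⇒ step 4: DDBDADAAC ⇒ B·B·D·B·DA·B·DA·DA·AC
    A ↦ DA
    B ↦ D
    C ↦ AC
    D ↦ B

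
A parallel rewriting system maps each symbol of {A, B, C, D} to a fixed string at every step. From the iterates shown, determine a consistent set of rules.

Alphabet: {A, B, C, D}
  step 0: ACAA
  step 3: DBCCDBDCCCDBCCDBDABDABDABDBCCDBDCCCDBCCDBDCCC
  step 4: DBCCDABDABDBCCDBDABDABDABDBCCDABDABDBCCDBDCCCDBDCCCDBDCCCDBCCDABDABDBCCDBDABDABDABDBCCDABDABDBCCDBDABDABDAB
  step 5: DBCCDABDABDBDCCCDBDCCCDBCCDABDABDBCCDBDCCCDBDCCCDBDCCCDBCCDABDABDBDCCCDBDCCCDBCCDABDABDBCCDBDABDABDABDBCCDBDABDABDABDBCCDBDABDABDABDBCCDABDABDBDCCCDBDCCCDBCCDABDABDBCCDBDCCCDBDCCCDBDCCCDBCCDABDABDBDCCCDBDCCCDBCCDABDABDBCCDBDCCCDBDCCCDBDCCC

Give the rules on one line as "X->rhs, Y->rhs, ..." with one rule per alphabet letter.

A->DC, B->CC, C->DAB, D->DB

  step 4 ⇒ step 5: DBCCDABDABDBCCDBDABDABDABDBCCDABDABDBCCDBDCCCDBDCCCDBDCCCDBCCDABDABDBCCDBDABDABDABDBCCDABDABDBCCDBDABDABDAB ⇒ DB·CC·DAB·DAB·DB·DC·CC·DB·DC·CC·DB·CC·DAB·DAB·DB·CC·DB·DC·CC·DB·DC·CC·DB·DC·CC·DB·CC·DAB·DAB·DB·DC·CC·DB·DC·CC·DB·CC·DAB·DAB·DB·CC·DB·DAB·DAB·DAB·DB·CC·DB·DAB·DAB·DAB·DB·CC·DB·DAB·DAB·DAB·DB·CC·DAB·DAB·DB·DC·CC·DB·DC·CC·DB·CC·DAB·DAB·DB·CC·DB·DC·CC·DB·DC·CC·DB·DC·CC·DB·CC·DAB·DAB·DB·DC·CC·DB·DC·CC·DB·CC·DAB·DAB·DB·CC·DB·DC·CC·DB·DC·CC·DB·DC·CC
    A ↦ DC
    B ↦ CC
    C ↦ DAB
    D ↦ DB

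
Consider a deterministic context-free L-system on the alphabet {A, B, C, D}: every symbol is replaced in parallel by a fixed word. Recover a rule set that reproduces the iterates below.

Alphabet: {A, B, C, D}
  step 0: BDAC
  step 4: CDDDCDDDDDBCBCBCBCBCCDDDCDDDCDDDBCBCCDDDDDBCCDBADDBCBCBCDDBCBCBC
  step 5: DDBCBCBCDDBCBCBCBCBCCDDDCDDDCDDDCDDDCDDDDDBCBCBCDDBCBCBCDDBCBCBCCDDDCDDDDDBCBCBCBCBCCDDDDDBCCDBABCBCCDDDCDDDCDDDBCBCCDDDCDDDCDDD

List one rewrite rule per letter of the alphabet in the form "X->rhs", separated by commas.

  step 4 ⇒ step 5: CDDDCDDDDDBCBCBCBCBCCDDDCDDDCDDDBCBCCDDDDDBCCDBADDBCBCBCDDBCBCBC ⇒ DD·BC·BC·BC·DD·BC·BC·BC·BC·BC·CD·DD·CD·DD·CD·DD·CD·DD·CD·DD·DD·BC·BC·BC·DD·BC·BC·BC·DD·BC·BC·BC·CD·DD·CD·DD·DD·BC·BC·BC·BC·BC·CD·DD·DD·BC·CD·BA·BC·BC·CD·DD·CD·DD·CD·DD·BC·BC·CD·DD·CD·DD·CD·DD
    A ↦ BA
    B ↦ CD
    C ↦ DD
    D ↦ BC

A->BA, B->CD, C->DD, D->BC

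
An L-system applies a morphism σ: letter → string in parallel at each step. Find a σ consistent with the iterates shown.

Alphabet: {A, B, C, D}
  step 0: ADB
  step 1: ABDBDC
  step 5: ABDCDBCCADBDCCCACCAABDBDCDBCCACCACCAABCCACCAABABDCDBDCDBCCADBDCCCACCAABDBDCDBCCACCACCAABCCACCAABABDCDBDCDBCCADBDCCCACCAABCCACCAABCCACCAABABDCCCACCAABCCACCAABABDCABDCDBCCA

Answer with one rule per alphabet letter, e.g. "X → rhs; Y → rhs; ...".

  step 0 ⇒ step 1: ADB ⇒ AB·DB·DC
    A ↦ AB
    B ↦ DC
    D ↦ DB
    C ↦ CCA  (constrained at step 1)

A->AB, B->DC, C->CCA, D->DB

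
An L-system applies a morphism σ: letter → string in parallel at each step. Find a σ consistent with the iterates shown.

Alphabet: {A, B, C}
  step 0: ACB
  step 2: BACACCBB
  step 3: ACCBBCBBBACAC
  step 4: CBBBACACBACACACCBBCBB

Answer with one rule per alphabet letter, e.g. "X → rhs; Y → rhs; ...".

  step 3 ⇒ step 4: ACCBBCBBBACAC ⇒ CB·B·B·AC·AC·B·AC·AC·AC·CB·B·CB·B
    A ↦ CB
    B ↦ AC
    C ↦ B

A->CB, B->AC, C->B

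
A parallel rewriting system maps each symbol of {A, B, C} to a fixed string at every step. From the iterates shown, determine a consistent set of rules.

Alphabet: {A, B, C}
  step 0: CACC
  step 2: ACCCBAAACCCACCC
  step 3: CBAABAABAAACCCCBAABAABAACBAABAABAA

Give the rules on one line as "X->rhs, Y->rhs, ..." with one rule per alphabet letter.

  step 2 ⇒ step 3: ACCCBAAACCCACCC ⇒ C·BAA·BAA·BAA·AC·C·C·C·BAA·BAA·BAA·C·BAA·BAA·BAA
    A ↦ C
    B ↦ AC
    C ↦ BAA

A->C, B->AC, C->BAA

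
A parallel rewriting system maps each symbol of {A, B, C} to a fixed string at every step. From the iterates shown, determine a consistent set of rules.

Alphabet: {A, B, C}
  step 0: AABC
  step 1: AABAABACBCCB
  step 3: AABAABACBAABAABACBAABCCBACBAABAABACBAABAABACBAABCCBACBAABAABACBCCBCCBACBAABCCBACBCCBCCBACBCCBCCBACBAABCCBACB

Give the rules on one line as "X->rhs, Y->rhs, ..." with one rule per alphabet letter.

  step 0 ⇒ step 1: AABC ⇒ AAB·AAB·ACB·CCB
    A ↦ AAB
    B ↦ ACB
    C ↦ CCB

A->AAB, B->ACB, C->CCB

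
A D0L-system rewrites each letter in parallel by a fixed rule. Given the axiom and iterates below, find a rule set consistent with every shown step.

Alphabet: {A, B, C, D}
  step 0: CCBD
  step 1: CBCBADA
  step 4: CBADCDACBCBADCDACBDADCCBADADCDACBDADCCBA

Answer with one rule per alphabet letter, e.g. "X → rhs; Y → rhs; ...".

  step 0 ⇒ step 1: CCBD ⇒ CB·CB·A·DA
    B ↦ A
    C ↦ CB
    D ↦ DA
    A ↦ DC  (constrained at step 1)

A->DC, B->A, C->CB, D->DA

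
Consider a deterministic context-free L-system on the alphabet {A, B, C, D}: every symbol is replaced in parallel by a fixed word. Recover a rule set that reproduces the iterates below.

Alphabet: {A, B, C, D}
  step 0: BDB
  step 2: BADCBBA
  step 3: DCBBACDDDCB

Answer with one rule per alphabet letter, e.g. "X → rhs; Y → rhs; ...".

A->CB, B->D, C->CD, D->BA

  step 2 ⇒ step 3: BADCBBA ⇒ D·CB·BA·CD·D·D·CB
    A ↦ CB
    B ↦ D
    C ↦ CD
    D ↦ BA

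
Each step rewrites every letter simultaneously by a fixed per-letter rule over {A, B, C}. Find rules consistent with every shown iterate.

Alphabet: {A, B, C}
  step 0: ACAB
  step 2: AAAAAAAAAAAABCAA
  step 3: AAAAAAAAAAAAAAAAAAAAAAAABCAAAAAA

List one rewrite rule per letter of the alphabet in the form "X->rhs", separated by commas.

  step 2 ⇒ step 3: AAAAAAAAAAAABCAA ⇒ AA·AA·AA·AA·AA·AA·AA·AA·AA·AA·AA·AA·BC·AA·AA·AA
    A ↦ AA
    B ↦ BC
    C ↦ AA

A->AA, B->BC, C->AA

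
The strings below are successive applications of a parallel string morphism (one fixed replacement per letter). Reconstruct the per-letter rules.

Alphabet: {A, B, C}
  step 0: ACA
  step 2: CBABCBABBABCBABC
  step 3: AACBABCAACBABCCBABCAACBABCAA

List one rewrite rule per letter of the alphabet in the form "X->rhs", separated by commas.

A->BAB, B->C, C->AA

  step 2 ⇒ step 3: CBABCBABBABCBABC ⇒ AA·C·BAB·C·AA·C·BAB·C·C·BAB·C·AA·C·BAB·C·AA
    A ↦ BAB
    B ↦ C
    C ↦ AA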